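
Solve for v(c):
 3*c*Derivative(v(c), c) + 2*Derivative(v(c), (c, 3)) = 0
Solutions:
 v(c) = C1 + Integral(C2*airyai(-2^(2/3)*3^(1/3)*c/2) + C3*airybi(-2^(2/3)*3^(1/3)*c/2), c)


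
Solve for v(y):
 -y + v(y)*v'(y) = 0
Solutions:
 v(y) = -sqrt(C1 + y^2)
 v(y) = sqrt(C1 + y^2)


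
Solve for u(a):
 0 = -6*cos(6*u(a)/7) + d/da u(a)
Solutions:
 -6*a - 7*log(sin(6*u(a)/7) - 1)/12 + 7*log(sin(6*u(a)/7) + 1)/12 = C1


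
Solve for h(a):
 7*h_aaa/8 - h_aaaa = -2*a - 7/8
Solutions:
 h(a) = C1 + C2*a + C3*a^2 + C4*exp(7*a/8) - 2*a^4/21 - 59*a^3/98


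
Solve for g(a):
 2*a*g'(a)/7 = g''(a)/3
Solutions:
 g(a) = C1 + C2*erfi(sqrt(21)*a/7)


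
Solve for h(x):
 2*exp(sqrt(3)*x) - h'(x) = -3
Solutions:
 h(x) = C1 + 3*x + 2*sqrt(3)*exp(sqrt(3)*x)/3


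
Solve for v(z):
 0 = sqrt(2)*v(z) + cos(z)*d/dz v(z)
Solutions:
 v(z) = C1*(sin(z) - 1)^(sqrt(2)/2)/(sin(z) + 1)^(sqrt(2)/2)


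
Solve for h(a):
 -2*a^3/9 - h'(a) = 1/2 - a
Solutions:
 h(a) = C1 - a^4/18 + a^2/2 - a/2


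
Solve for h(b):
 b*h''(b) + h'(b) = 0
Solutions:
 h(b) = C1 + C2*log(b)


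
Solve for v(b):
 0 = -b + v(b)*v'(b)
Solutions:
 v(b) = -sqrt(C1 + b^2)
 v(b) = sqrt(C1 + b^2)


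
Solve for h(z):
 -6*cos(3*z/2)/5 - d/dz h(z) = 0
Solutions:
 h(z) = C1 - 4*sin(3*z/2)/5


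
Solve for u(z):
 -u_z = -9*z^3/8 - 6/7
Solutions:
 u(z) = C1 + 9*z^4/32 + 6*z/7


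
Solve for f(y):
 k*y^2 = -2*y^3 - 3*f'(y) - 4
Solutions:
 f(y) = C1 - k*y^3/9 - y^4/6 - 4*y/3


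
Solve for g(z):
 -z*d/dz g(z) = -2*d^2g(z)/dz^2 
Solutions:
 g(z) = C1 + C2*erfi(z/2)


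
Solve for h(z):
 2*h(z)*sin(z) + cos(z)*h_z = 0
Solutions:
 h(z) = C1*cos(z)^2


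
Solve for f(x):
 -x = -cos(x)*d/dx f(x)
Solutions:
 f(x) = C1 + Integral(x/cos(x), x)


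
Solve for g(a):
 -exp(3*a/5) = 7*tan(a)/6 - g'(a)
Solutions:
 g(a) = C1 + 5*exp(3*a/5)/3 - 7*log(cos(a))/6


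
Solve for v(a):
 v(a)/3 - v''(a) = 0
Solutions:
 v(a) = C1*exp(-sqrt(3)*a/3) + C2*exp(sqrt(3)*a/3)


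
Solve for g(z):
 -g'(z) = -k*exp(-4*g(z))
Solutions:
 g(z) = log(-I*(C1 + 4*k*z)^(1/4))
 g(z) = log(I*(C1 + 4*k*z)^(1/4))
 g(z) = log(-(C1 + 4*k*z)^(1/4))
 g(z) = log(C1 + 4*k*z)/4


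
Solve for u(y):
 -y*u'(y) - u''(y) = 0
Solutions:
 u(y) = C1 + C2*erf(sqrt(2)*y/2)


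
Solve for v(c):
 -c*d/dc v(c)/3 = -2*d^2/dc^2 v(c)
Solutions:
 v(c) = C1 + C2*erfi(sqrt(3)*c/6)


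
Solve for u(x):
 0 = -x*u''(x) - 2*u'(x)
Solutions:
 u(x) = C1 + C2/x


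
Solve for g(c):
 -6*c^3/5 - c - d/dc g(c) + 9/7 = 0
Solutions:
 g(c) = C1 - 3*c^4/10 - c^2/2 + 9*c/7


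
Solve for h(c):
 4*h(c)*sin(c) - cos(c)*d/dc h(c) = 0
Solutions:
 h(c) = C1/cos(c)^4


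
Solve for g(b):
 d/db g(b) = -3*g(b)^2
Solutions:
 g(b) = 1/(C1 + 3*b)


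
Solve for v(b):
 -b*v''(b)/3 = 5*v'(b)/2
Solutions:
 v(b) = C1 + C2/b^(13/2)


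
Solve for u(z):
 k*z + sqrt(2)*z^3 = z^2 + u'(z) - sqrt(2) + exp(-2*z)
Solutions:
 u(z) = C1 + k*z^2/2 + sqrt(2)*z^4/4 - z^3/3 + sqrt(2)*z + exp(-2*z)/2


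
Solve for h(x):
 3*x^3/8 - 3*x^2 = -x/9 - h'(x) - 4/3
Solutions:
 h(x) = C1 - 3*x^4/32 + x^3 - x^2/18 - 4*x/3


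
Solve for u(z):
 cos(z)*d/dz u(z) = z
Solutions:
 u(z) = C1 + Integral(z/cos(z), z)


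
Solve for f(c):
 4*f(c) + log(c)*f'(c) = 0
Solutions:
 f(c) = C1*exp(-4*li(c))


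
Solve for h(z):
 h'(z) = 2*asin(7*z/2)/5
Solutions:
 h(z) = C1 + 2*z*asin(7*z/2)/5 + 2*sqrt(4 - 49*z^2)/35


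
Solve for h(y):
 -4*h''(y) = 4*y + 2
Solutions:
 h(y) = C1 + C2*y - y^3/6 - y^2/4


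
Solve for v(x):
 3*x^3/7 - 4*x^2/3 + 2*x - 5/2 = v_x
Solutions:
 v(x) = C1 + 3*x^4/28 - 4*x^3/9 + x^2 - 5*x/2


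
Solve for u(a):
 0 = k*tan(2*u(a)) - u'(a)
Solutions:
 u(a) = -asin(C1*exp(2*a*k))/2 + pi/2
 u(a) = asin(C1*exp(2*a*k))/2


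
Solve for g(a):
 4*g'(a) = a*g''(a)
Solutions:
 g(a) = C1 + C2*a^5


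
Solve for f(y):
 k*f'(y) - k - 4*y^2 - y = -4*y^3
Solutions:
 f(y) = C1 + y - y^4/k + 4*y^3/(3*k) + y^2/(2*k)


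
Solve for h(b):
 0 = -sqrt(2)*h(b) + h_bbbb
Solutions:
 h(b) = C1*exp(-2^(1/8)*b) + C2*exp(2^(1/8)*b) + C3*sin(2^(1/8)*b) + C4*cos(2^(1/8)*b)


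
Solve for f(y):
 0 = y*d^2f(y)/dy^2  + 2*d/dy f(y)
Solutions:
 f(y) = C1 + C2/y


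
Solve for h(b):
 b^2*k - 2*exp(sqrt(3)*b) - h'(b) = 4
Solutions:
 h(b) = C1 + b^3*k/3 - 4*b - 2*sqrt(3)*exp(sqrt(3)*b)/3


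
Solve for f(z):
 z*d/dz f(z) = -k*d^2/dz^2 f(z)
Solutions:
 f(z) = C1 + C2*sqrt(k)*erf(sqrt(2)*z*sqrt(1/k)/2)


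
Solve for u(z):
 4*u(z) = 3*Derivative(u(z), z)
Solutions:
 u(z) = C1*exp(4*z/3)


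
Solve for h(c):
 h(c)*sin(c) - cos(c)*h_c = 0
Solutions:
 h(c) = C1/cos(c)


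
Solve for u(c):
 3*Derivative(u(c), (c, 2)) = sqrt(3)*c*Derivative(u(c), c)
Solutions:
 u(c) = C1 + C2*erfi(sqrt(2)*3^(3/4)*c/6)


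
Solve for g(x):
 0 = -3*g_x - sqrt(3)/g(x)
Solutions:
 g(x) = -sqrt(C1 - 6*sqrt(3)*x)/3
 g(x) = sqrt(C1 - 6*sqrt(3)*x)/3


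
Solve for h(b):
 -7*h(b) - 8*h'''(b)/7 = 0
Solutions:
 h(b) = C3*exp(-7^(2/3)*b/2) + (C1*sin(sqrt(3)*7^(2/3)*b/4) + C2*cos(sqrt(3)*7^(2/3)*b/4))*exp(7^(2/3)*b/4)


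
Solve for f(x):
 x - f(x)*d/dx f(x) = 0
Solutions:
 f(x) = -sqrt(C1 + x^2)
 f(x) = sqrt(C1 + x^2)


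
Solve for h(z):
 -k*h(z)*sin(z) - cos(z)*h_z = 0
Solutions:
 h(z) = C1*exp(k*log(cos(z)))


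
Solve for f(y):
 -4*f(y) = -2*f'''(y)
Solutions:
 f(y) = C3*exp(2^(1/3)*y) + (C1*sin(2^(1/3)*sqrt(3)*y/2) + C2*cos(2^(1/3)*sqrt(3)*y/2))*exp(-2^(1/3)*y/2)


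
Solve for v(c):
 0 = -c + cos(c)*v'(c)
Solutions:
 v(c) = C1 + Integral(c/cos(c), c)


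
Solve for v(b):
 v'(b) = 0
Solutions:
 v(b) = C1


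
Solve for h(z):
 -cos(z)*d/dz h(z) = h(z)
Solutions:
 h(z) = C1*sqrt(sin(z) - 1)/sqrt(sin(z) + 1)


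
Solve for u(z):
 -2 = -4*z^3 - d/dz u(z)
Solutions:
 u(z) = C1 - z^4 + 2*z


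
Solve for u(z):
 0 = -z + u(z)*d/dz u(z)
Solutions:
 u(z) = -sqrt(C1 + z^2)
 u(z) = sqrt(C1 + z^2)


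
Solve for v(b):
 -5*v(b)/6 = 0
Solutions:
 v(b) = 0


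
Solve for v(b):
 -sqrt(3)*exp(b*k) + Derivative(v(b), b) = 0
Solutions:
 v(b) = C1 + sqrt(3)*exp(b*k)/k


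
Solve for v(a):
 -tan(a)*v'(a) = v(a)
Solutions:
 v(a) = C1/sin(a)


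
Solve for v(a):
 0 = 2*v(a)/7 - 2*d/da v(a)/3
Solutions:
 v(a) = C1*exp(3*a/7)


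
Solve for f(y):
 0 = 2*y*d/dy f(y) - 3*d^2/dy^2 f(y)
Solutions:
 f(y) = C1 + C2*erfi(sqrt(3)*y/3)


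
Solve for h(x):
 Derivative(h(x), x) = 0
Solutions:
 h(x) = C1


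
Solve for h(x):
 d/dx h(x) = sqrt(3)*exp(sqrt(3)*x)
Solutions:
 h(x) = C1 + exp(sqrt(3)*x)


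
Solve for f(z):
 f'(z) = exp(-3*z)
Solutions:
 f(z) = C1 - exp(-3*z)/3


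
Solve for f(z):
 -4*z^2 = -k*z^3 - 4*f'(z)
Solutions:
 f(z) = C1 - k*z^4/16 + z^3/3


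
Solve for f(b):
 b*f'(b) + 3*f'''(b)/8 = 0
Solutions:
 f(b) = C1 + Integral(C2*airyai(-2*3^(2/3)*b/3) + C3*airybi(-2*3^(2/3)*b/3), b)


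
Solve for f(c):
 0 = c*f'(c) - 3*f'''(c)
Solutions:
 f(c) = C1 + Integral(C2*airyai(3^(2/3)*c/3) + C3*airybi(3^(2/3)*c/3), c)


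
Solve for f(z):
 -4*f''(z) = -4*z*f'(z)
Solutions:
 f(z) = C1 + C2*erfi(sqrt(2)*z/2)


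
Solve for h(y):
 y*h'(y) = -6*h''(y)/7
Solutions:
 h(y) = C1 + C2*erf(sqrt(21)*y/6)


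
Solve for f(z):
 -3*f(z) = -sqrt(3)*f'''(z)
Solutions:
 f(z) = C3*exp(3^(1/6)*z) + (C1*sin(3^(2/3)*z/2) + C2*cos(3^(2/3)*z/2))*exp(-3^(1/6)*z/2)


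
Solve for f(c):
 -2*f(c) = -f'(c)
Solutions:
 f(c) = C1*exp(2*c)


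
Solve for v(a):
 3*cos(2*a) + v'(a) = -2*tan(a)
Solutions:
 v(a) = C1 + 2*log(cos(a)) - 3*sin(2*a)/2


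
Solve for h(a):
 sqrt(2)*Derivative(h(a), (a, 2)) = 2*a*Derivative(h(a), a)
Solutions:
 h(a) = C1 + C2*erfi(2^(3/4)*a/2)


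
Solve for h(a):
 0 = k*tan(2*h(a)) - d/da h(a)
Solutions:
 h(a) = -asin(C1*exp(2*a*k))/2 + pi/2
 h(a) = asin(C1*exp(2*a*k))/2


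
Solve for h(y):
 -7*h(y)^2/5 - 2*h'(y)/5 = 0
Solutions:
 h(y) = 2/(C1 + 7*y)


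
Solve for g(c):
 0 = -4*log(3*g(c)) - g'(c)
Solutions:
 Integral(1/(log(_y) + log(3)), (_y, g(c)))/4 = C1 - c


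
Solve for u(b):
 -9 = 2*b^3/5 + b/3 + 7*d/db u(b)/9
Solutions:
 u(b) = C1 - 9*b^4/70 - 3*b^2/14 - 81*b/7


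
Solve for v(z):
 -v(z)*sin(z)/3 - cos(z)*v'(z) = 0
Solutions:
 v(z) = C1*cos(z)^(1/3)


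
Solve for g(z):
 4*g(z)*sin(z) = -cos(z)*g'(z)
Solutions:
 g(z) = C1*cos(z)^4


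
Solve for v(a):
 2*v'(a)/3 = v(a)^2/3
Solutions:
 v(a) = -2/(C1 + a)


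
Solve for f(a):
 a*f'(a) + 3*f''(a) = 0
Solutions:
 f(a) = C1 + C2*erf(sqrt(6)*a/6)


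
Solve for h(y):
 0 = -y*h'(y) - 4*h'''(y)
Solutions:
 h(y) = C1 + Integral(C2*airyai(-2^(1/3)*y/2) + C3*airybi(-2^(1/3)*y/2), y)


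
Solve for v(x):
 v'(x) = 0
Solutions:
 v(x) = C1


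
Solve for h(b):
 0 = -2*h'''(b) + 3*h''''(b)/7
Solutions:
 h(b) = C1 + C2*b + C3*b^2 + C4*exp(14*b/3)


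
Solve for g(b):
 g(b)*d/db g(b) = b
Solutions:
 g(b) = -sqrt(C1 + b^2)
 g(b) = sqrt(C1 + b^2)


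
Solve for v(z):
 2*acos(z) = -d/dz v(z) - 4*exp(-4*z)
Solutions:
 v(z) = C1 - 2*z*acos(z) + 2*sqrt(1 - z^2) + exp(-4*z)


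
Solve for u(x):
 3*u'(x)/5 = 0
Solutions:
 u(x) = C1


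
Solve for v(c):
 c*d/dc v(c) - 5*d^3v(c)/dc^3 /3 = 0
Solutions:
 v(c) = C1 + Integral(C2*airyai(3^(1/3)*5^(2/3)*c/5) + C3*airybi(3^(1/3)*5^(2/3)*c/5), c)


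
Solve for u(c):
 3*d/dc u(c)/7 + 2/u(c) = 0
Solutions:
 u(c) = -sqrt(C1 - 84*c)/3
 u(c) = sqrt(C1 - 84*c)/3


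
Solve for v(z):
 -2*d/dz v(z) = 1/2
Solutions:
 v(z) = C1 - z/4


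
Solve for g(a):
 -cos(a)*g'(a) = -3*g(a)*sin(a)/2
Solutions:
 g(a) = C1/cos(a)^(3/2)


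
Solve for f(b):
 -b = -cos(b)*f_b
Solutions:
 f(b) = C1 + Integral(b/cos(b), b)


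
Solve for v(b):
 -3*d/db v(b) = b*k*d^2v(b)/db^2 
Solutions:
 v(b) = C1 + b^(((re(k) - 3)*re(k) + im(k)^2)/(re(k)^2 + im(k)^2))*(C2*sin(3*log(b)*Abs(im(k))/(re(k)^2 + im(k)^2)) + C3*cos(3*log(b)*im(k)/(re(k)^2 + im(k)^2)))


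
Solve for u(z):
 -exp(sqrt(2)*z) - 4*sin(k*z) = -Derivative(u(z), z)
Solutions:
 u(z) = C1 + sqrt(2)*exp(sqrt(2)*z)/2 - 4*cos(k*z)/k


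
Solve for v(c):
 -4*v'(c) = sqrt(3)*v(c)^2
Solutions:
 v(c) = 4/(C1 + sqrt(3)*c)


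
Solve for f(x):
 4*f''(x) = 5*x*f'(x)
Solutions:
 f(x) = C1 + C2*erfi(sqrt(10)*x/4)


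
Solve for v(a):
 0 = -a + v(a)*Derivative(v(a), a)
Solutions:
 v(a) = -sqrt(C1 + a^2)
 v(a) = sqrt(C1 + a^2)


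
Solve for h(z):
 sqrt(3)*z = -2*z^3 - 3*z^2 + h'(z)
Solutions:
 h(z) = C1 + z^4/2 + z^3 + sqrt(3)*z^2/2


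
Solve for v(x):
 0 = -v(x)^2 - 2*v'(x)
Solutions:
 v(x) = 2/(C1 + x)


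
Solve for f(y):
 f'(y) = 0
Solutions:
 f(y) = C1


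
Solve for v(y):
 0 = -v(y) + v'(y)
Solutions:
 v(y) = C1*exp(y)


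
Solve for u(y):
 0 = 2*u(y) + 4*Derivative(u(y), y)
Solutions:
 u(y) = C1*exp(-y/2)


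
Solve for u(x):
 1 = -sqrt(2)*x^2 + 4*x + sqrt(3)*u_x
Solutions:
 u(x) = C1 + sqrt(6)*x^3/9 - 2*sqrt(3)*x^2/3 + sqrt(3)*x/3


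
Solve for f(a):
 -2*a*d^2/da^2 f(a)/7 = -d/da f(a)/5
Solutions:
 f(a) = C1 + C2*a^(17/10)


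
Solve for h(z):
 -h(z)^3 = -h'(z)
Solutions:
 h(z) = -sqrt(2)*sqrt(-1/(C1 + z))/2
 h(z) = sqrt(2)*sqrt(-1/(C1 + z))/2


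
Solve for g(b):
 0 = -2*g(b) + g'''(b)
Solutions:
 g(b) = C3*exp(2^(1/3)*b) + (C1*sin(2^(1/3)*sqrt(3)*b/2) + C2*cos(2^(1/3)*sqrt(3)*b/2))*exp(-2^(1/3)*b/2)


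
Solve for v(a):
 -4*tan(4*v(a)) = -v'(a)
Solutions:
 v(a) = -asin(C1*exp(16*a))/4 + pi/4
 v(a) = asin(C1*exp(16*a))/4


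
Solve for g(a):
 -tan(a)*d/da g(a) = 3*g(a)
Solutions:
 g(a) = C1/sin(a)^3


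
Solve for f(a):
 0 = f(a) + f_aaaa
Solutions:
 f(a) = (C1*sin(sqrt(2)*a/2) + C2*cos(sqrt(2)*a/2))*exp(-sqrt(2)*a/2) + (C3*sin(sqrt(2)*a/2) + C4*cos(sqrt(2)*a/2))*exp(sqrt(2)*a/2)


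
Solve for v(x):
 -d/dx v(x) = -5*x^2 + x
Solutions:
 v(x) = C1 + 5*x^3/3 - x^2/2


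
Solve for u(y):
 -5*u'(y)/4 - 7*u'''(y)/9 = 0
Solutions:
 u(y) = C1 + C2*sin(3*sqrt(35)*y/14) + C3*cos(3*sqrt(35)*y/14)


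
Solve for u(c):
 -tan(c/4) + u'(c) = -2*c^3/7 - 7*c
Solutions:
 u(c) = C1 - c^4/14 - 7*c^2/2 - 4*log(cos(c/4))


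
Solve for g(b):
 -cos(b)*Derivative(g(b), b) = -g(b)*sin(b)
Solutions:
 g(b) = C1/cos(b)


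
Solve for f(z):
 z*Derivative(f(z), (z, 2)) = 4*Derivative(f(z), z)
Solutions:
 f(z) = C1 + C2*z^5


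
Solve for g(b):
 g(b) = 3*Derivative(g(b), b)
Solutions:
 g(b) = C1*exp(b/3)


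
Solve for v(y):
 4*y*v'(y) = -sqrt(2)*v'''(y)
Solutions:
 v(y) = C1 + Integral(C2*airyai(-sqrt(2)*y) + C3*airybi(-sqrt(2)*y), y)


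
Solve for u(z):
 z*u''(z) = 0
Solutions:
 u(z) = C1 + C2*z


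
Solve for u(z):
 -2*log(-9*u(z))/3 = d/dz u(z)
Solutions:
 3*Integral(1/(log(-_y) + 2*log(3)), (_y, u(z)))/2 = C1 - z


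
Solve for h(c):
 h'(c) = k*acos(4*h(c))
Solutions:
 Integral(1/acos(4*_y), (_y, h(c))) = C1 + c*k


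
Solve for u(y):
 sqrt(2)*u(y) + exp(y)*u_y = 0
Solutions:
 u(y) = C1*exp(sqrt(2)*exp(-y))


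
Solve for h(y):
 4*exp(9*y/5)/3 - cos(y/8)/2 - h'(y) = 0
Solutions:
 h(y) = C1 + 20*exp(9*y/5)/27 - 4*sin(y/8)


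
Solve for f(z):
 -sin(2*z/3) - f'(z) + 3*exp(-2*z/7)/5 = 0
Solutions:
 f(z) = C1 + 3*cos(2*z/3)/2 - 21*exp(-2*z/7)/10


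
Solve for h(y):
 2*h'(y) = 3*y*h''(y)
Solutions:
 h(y) = C1 + C2*y^(5/3)


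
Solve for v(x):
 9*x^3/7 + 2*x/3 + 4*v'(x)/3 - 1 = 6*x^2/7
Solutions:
 v(x) = C1 - 27*x^4/112 + 3*x^3/14 - x^2/4 + 3*x/4


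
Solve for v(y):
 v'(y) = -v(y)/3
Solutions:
 v(y) = C1*exp(-y/3)


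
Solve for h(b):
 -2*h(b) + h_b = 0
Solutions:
 h(b) = C1*exp(2*b)


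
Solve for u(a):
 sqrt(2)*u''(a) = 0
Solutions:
 u(a) = C1 + C2*a


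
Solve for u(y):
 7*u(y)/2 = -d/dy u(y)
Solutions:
 u(y) = C1*exp(-7*y/2)


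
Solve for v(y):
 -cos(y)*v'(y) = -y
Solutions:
 v(y) = C1 + Integral(y/cos(y), y)


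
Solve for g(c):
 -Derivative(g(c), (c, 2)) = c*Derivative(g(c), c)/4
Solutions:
 g(c) = C1 + C2*erf(sqrt(2)*c/4)


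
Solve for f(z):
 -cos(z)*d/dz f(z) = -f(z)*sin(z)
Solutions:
 f(z) = C1/cos(z)


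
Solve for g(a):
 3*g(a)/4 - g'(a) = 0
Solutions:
 g(a) = C1*exp(3*a/4)


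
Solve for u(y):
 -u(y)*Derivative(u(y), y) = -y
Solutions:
 u(y) = -sqrt(C1 + y^2)
 u(y) = sqrt(C1 + y^2)


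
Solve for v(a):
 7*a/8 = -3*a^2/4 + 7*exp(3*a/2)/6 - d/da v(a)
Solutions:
 v(a) = C1 - a^3/4 - 7*a^2/16 + 7*exp(3*a/2)/9


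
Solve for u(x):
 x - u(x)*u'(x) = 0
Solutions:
 u(x) = -sqrt(C1 + x^2)
 u(x) = sqrt(C1 + x^2)


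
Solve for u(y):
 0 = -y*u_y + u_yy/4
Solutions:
 u(y) = C1 + C2*erfi(sqrt(2)*y)


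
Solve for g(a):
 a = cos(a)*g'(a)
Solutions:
 g(a) = C1 + Integral(a/cos(a), a)


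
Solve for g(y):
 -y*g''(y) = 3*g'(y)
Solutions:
 g(y) = C1 + C2/y^2


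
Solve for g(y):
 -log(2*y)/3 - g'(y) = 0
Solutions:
 g(y) = C1 - y*log(y)/3 - y*log(2)/3 + y/3


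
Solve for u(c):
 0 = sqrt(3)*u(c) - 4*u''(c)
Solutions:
 u(c) = C1*exp(-3^(1/4)*c/2) + C2*exp(3^(1/4)*c/2)


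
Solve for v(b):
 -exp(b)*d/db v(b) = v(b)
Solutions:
 v(b) = C1*exp(exp(-b))


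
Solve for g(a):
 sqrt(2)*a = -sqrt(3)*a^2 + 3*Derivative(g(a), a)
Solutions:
 g(a) = C1 + sqrt(3)*a^3/9 + sqrt(2)*a^2/6


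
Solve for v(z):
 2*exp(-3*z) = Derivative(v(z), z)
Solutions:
 v(z) = C1 - 2*exp(-3*z)/3


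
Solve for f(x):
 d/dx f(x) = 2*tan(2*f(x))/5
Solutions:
 f(x) = -asin(C1*exp(4*x/5))/2 + pi/2
 f(x) = asin(C1*exp(4*x/5))/2


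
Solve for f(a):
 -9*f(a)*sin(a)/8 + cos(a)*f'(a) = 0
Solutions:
 f(a) = C1/cos(a)^(9/8)


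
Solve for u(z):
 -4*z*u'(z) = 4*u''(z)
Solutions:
 u(z) = C1 + C2*erf(sqrt(2)*z/2)


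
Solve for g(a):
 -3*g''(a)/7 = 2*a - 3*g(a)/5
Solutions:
 g(a) = C1*exp(-sqrt(35)*a/5) + C2*exp(sqrt(35)*a/5) + 10*a/3


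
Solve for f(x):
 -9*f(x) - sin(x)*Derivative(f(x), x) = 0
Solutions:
 f(x) = C1*sqrt(cos(x) + 1)*(cos(x)^4 + 4*cos(x)^3 + 6*cos(x)^2 + 4*cos(x) + 1)/(sqrt(cos(x) - 1)*(cos(x)^4 - 4*cos(x)^3 + 6*cos(x)^2 - 4*cos(x) + 1))


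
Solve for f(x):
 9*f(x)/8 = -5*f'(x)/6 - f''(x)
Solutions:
 f(x) = (C1*sin(sqrt(137)*x/12) + C2*cos(sqrt(137)*x/12))*exp(-5*x/12)


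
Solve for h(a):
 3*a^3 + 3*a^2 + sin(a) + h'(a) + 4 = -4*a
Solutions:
 h(a) = C1 - 3*a^4/4 - a^3 - 2*a^2 - 4*a + cos(a)


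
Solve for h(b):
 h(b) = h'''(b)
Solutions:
 h(b) = C3*exp(b) + (C1*sin(sqrt(3)*b/2) + C2*cos(sqrt(3)*b/2))*exp(-b/2)


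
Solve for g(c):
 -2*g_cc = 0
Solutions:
 g(c) = C1 + C2*c


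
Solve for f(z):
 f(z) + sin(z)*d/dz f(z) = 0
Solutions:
 f(z) = C1*sqrt(cos(z) + 1)/sqrt(cos(z) - 1)


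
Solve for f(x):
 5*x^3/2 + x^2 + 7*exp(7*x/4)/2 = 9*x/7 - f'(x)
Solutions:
 f(x) = C1 - 5*x^4/8 - x^3/3 + 9*x^2/14 - 2*exp(7*x/4)


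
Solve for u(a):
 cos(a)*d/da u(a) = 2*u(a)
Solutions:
 u(a) = C1*(sin(a) + 1)/(sin(a) - 1)


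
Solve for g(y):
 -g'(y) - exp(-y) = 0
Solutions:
 g(y) = C1 + exp(-y)


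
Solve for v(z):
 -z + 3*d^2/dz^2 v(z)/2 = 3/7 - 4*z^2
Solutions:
 v(z) = C1 + C2*z - 2*z^4/9 + z^3/9 + z^2/7


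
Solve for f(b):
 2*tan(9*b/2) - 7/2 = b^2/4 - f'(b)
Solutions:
 f(b) = C1 + b^3/12 + 7*b/2 + 4*log(cos(9*b/2))/9


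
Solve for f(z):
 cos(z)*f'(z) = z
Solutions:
 f(z) = C1 + Integral(z/cos(z), z)


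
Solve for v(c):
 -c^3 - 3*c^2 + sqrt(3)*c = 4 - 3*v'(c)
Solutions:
 v(c) = C1 + c^4/12 + c^3/3 - sqrt(3)*c^2/6 + 4*c/3


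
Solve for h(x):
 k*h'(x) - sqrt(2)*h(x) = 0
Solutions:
 h(x) = C1*exp(sqrt(2)*x/k)


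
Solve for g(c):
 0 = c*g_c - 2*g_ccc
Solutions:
 g(c) = C1 + Integral(C2*airyai(2^(2/3)*c/2) + C3*airybi(2^(2/3)*c/2), c)


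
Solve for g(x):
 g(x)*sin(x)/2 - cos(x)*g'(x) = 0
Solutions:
 g(x) = C1/sqrt(cos(x))


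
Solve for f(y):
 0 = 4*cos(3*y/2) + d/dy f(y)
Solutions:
 f(y) = C1 - 8*sin(3*y/2)/3


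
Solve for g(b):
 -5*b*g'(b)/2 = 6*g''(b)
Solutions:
 g(b) = C1 + C2*erf(sqrt(30)*b/12)


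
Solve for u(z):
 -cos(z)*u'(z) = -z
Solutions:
 u(z) = C1 + Integral(z/cos(z), z)


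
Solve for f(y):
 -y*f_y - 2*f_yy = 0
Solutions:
 f(y) = C1 + C2*erf(y/2)


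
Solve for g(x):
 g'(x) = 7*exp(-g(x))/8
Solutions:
 g(x) = log(C1 + 7*x/8)


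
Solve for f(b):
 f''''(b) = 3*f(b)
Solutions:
 f(b) = C1*exp(-3^(1/4)*b) + C2*exp(3^(1/4)*b) + C3*sin(3^(1/4)*b) + C4*cos(3^(1/4)*b)


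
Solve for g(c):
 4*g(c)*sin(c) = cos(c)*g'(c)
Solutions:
 g(c) = C1/cos(c)^4


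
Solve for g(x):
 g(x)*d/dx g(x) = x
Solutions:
 g(x) = -sqrt(C1 + x^2)
 g(x) = sqrt(C1 + x^2)


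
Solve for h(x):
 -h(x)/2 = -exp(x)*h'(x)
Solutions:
 h(x) = C1*exp(-exp(-x)/2)


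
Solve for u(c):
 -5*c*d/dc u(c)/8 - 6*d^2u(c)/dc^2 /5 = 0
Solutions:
 u(c) = C1 + C2*erf(5*sqrt(6)*c/24)


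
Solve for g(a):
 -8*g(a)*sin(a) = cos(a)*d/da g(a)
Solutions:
 g(a) = C1*cos(a)^8


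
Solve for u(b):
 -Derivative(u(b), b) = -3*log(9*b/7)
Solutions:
 u(b) = C1 + 3*b*log(b) - 3*b + b*log(729/343)


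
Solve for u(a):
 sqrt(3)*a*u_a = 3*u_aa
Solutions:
 u(a) = C1 + C2*erfi(sqrt(2)*3^(3/4)*a/6)


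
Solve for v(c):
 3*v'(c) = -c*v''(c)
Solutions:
 v(c) = C1 + C2/c^2


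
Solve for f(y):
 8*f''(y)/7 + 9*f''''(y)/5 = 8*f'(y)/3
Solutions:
 f(y) = C1 + C2*exp(-y*(-4*5^(2/3)*882^(1/3)/(441 + sqrt(197841))^(1/3) + 420^(1/3)*(441 + sqrt(197841))^(1/3))/126)*sin(3^(1/6)*y*(12*5^(2/3)*98^(1/3)/(441 + sqrt(197841))^(1/3) + 140^(1/3)*3^(2/3)*(441 + sqrt(197841))^(1/3))/126) + C3*exp(-y*(-4*5^(2/3)*882^(1/3)/(441 + sqrt(197841))^(1/3) + 420^(1/3)*(441 + sqrt(197841))^(1/3))/126)*cos(3^(1/6)*y*(12*5^(2/3)*98^(1/3)/(441 + sqrt(197841))^(1/3) + 140^(1/3)*3^(2/3)*(441 + sqrt(197841))^(1/3))/126) + C4*exp(y*(-4*5^(2/3)*882^(1/3)/(441 + sqrt(197841))^(1/3) + 420^(1/3)*(441 + sqrt(197841))^(1/3))/63)


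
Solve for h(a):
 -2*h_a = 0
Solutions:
 h(a) = C1


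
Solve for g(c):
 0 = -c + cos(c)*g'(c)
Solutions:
 g(c) = C1 + Integral(c/cos(c), c)


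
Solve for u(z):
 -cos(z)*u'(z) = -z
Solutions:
 u(z) = C1 + Integral(z/cos(z), z)


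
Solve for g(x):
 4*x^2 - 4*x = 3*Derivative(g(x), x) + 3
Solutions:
 g(x) = C1 + 4*x^3/9 - 2*x^2/3 - x


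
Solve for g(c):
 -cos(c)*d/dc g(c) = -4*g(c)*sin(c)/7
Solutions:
 g(c) = C1/cos(c)^(4/7)


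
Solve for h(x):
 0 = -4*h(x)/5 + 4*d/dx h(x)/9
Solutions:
 h(x) = C1*exp(9*x/5)


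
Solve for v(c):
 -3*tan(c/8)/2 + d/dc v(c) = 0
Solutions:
 v(c) = C1 - 12*log(cos(c/8))


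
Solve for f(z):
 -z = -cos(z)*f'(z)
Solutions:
 f(z) = C1 + Integral(z/cos(z), z)


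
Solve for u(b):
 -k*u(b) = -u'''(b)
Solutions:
 u(b) = C1*exp(b*k^(1/3)) + C2*exp(b*k^(1/3)*(-1 + sqrt(3)*I)/2) + C3*exp(-b*k^(1/3)*(1 + sqrt(3)*I)/2)


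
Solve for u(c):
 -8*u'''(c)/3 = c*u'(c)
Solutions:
 u(c) = C1 + Integral(C2*airyai(-3^(1/3)*c/2) + C3*airybi(-3^(1/3)*c/2), c)


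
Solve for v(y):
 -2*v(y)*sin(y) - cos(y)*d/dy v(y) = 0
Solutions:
 v(y) = C1*cos(y)^2


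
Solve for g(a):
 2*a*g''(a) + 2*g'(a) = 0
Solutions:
 g(a) = C1 + C2*log(a)


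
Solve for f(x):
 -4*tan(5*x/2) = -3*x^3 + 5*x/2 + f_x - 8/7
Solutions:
 f(x) = C1 + 3*x^4/4 - 5*x^2/4 + 8*x/7 + 8*log(cos(5*x/2))/5


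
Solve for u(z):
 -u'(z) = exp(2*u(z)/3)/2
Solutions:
 u(z) = 3*log(-sqrt(-1/(C1 - z))) + 3*log(3)/2
 u(z) = 3*log(-1/(C1 - z))/2 + 3*log(3)/2


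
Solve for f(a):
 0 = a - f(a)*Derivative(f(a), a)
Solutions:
 f(a) = -sqrt(C1 + a^2)
 f(a) = sqrt(C1 + a^2)


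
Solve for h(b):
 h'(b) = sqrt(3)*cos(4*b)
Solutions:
 h(b) = C1 + sqrt(3)*sin(4*b)/4


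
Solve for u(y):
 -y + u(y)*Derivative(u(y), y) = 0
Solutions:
 u(y) = -sqrt(C1 + y^2)
 u(y) = sqrt(C1 + y^2)


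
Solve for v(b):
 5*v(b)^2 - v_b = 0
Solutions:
 v(b) = -1/(C1 + 5*b)


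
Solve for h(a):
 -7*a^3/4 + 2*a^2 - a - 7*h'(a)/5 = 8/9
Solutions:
 h(a) = C1 - 5*a^4/16 + 10*a^3/21 - 5*a^2/14 - 40*a/63


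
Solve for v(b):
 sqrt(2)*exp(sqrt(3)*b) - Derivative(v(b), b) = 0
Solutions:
 v(b) = C1 + sqrt(6)*exp(sqrt(3)*b)/3


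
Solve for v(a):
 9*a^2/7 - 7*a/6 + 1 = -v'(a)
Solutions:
 v(a) = C1 - 3*a^3/7 + 7*a^2/12 - a


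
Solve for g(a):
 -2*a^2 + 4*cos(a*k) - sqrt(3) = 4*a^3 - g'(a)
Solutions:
 g(a) = C1 + a^4 + 2*a^3/3 + sqrt(3)*a - 4*sin(a*k)/k


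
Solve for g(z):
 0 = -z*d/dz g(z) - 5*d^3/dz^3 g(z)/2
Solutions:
 g(z) = C1 + Integral(C2*airyai(-2^(1/3)*5^(2/3)*z/5) + C3*airybi(-2^(1/3)*5^(2/3)*z/5), z)


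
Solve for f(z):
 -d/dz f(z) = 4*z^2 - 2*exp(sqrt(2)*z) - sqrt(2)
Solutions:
 f(z) = C1 - 4*z^3/3 + sqrt(2)*z + sqrt(2)*exp(sqrt(2)*z)


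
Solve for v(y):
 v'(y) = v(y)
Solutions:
 v(y) = C1*exp(y)


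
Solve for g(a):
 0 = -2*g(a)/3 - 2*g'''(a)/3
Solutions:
 g(a) = C3*exp(-a) + (C1*sin(sqrt(3)*a/2) + C2*cos(sqrt(3)*a/2))*exp(a/2)


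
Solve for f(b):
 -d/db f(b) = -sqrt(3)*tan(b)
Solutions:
 f(b) = C1 - sqrt(3)*log(cos(b))


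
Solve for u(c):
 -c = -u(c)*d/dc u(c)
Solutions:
 u(c) = -sqrt(C1 + c^2)
 u(c) = sqrt(C1 + c^2)


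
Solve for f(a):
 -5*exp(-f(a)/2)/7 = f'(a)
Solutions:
 f(a) = 2*log(C1 - 5*a/14)


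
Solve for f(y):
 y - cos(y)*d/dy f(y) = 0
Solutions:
 f(y) = C1 + Integral(y/cos(y), y)


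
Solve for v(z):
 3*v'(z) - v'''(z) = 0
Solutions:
 v(z) = C1 + C2*exp(-sqrt(3)*z) + C3*exp(sqrt(3)*z)


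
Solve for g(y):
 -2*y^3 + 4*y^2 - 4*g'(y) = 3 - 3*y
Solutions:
 g(y) = C1 - y^4/8 + y^3/3 + 3*y^2/8 - 3*y/4


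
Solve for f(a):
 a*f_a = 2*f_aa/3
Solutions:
 f(a) = C1 + C2*erfi(sqrt(3)*a/2)


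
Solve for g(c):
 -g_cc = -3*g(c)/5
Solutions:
 g(c) = C1*exp(-sqrt(15)*c/5) + C2*exp(sqrt(15)*c/5)


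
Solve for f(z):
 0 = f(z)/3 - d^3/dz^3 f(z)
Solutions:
 f(z) = C3*exp(3^(2/3)*z/3) + (C1*sin(3^(1/6)*z/2) + C2*cos(3^(1/6)*z/2))*exp(-3^(2/3)*z/6)


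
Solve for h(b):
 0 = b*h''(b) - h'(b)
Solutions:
 h(b) = C1 + C2*b^2


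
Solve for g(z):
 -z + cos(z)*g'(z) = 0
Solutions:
 g(z) = C1 + Integral(z/cos(z), z)


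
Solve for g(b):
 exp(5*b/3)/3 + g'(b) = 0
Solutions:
 g(b) = C1 - exp(5*b/3)/5


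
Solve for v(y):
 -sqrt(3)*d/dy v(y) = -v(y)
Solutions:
 v(y) = C1*exp(sqrt(3)*y/3)


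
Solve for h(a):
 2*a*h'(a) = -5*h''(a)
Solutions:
 h(a) = C1 + C2*erf(sqrt(5)*a/5)


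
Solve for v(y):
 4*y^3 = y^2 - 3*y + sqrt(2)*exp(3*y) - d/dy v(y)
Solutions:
 v(y) = C1 - y^4 + y^3/3 - 3*y^2/2 + sqrt(2)*exp(3*y)/3


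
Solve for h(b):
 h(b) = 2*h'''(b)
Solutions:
 h(b) = C3*exp(2^(2/3)*b/2) + (C1*sin(2^(2/3)*sqrt(3)*b/4) + C2*cos(2^(2/3)*sqrt(3)*b/4))*exp(-2^(2/3)*b/4)


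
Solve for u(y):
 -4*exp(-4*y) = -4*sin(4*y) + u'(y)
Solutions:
 u(y) = C1 - cos(4*y) + exp(-4*y)


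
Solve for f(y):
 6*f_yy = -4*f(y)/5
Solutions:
 f(y) = C1*sin(sqrt(30)*y/15) + C2*cos(sqrt(30)*y/15)


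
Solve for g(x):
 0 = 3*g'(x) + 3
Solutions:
 g(x) = C1 - x


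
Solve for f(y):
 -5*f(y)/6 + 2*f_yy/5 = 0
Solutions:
 f(y) = C1*exp(-5*sqrt(3)*y/6) + C2*exp(5*sqrt(3)*y/6)


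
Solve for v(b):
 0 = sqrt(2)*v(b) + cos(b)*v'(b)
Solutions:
 v(b) = C1*(sin(b) - 1)^(sqrt(2)/2)/(sin(b) + 1)^(sqrt(2)/2)


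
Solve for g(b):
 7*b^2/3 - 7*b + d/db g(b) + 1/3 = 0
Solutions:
 g(b) = C1 - 7*b^3/9 + 7*b^2/2 - b/3


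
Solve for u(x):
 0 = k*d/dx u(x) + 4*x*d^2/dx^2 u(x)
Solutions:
 u(x) = C1 + x^(1 - re(k)/4)*(C2*sin(log(x)*Abs(im(k))/4) + C3*cos(log(x)*im(k)/4))


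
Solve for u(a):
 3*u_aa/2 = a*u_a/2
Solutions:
 u(a) = C1 + C2*erfi(sqrt(6)*a/6)


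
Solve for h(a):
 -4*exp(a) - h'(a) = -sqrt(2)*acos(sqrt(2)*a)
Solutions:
 h(a) = C1 + sqrt(2)*(a*acos(sqrt(2)*a) - sqrt(2)*sqrt(1 - 2*a^2)/2) - 4*exp(a)


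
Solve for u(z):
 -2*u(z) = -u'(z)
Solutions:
 u(z) = C1*exp(2*z)


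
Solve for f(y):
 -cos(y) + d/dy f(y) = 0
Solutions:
 f(y) = C1 + sin(y)


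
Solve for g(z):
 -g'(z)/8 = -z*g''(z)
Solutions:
 g(z) = C1 + C2*z^(9/8)


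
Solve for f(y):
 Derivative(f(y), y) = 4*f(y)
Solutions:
 f(y) = C1*exp(4*y)


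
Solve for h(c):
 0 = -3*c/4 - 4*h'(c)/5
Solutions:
 h(c) = C1 - 15*c^2/32


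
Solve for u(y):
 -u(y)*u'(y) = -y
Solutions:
 u(y) = -sqrt(C1 + y^2)
 u(y) = sqrt(C1 + y^2)


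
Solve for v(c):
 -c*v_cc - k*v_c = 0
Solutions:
 v(c) = C1 + c^(1 - re(k))*(C2*sin(log(c)*Abs(im(k))) + C3*cos(log(c)*im(k)))


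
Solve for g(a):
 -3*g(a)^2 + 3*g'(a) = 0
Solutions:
 g(a) = -1/(C1 + a)


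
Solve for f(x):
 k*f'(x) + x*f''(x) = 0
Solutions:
 f(x) = C1 + x^(1 - re(k))*(C2*sin(log(x)*Abs(im(k))) + C3*cos(log(x)*im(k)))


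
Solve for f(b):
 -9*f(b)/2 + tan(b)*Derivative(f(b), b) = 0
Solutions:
 f(b) = C1*sin(b)^(9/2)


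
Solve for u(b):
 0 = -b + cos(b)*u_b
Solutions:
 u(b) = C1 + Integral(b/cos(b), b)


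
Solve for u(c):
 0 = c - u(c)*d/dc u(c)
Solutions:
 u(c) = -sqrt(C1 + c^2)
 u(c) = sqrt(C1 + c^2)


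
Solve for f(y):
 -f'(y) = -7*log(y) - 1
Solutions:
 f(y) = C1 + 7*y*log(y) - 6*y


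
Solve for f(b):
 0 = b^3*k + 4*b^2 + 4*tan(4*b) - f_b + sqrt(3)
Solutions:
 f(b) = C1 + b^4*k/4 + 4*b^3/3 + sqrt(3)*b - log(cos(4*b))


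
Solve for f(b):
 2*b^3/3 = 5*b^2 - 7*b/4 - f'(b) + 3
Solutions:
 f(b) = C1 - b^4/6 + 5*b^3/3 - 7*b^2/8 + 3*b


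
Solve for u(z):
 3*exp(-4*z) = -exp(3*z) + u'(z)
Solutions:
 u(z) = C1 + exp(3*z)/3 - 3*exp(-4*z)/4


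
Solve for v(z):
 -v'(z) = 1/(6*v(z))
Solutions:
 v(z) = -sqrt(C1 - 3*z)/3
 v(z) = sqrt(C1 - 3*z)/3


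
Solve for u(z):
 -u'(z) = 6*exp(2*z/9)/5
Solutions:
 u(z) = C1 - 27*exp(2*z/9)/5


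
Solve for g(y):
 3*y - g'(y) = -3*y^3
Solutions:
 g(y) = C1 + 3*y^4/4 + 3*y^2/2


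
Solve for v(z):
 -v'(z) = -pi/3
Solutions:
 v(z) = C1 + pi*z/3


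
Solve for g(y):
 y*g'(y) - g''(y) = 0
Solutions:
 g(y) = C1 + C2*erfi(sqrt(2)*y/2)


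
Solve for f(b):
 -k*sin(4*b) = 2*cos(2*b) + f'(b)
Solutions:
 f(b) = C1 + k*cos(4*b)/4 - sin(2*b)


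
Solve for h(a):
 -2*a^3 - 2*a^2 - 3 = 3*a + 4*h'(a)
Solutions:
 h(a) = C1 - a^4/8 - a^3/6 - 3*a^2/8 - 3*a/4


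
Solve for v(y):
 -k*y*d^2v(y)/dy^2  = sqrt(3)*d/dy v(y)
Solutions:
 v(y) = C1 + y^(((re(k) - sqrt(3))*re(k) + im(k)^2)/(re(k)^2 + im(k)^2))*(C2*sin(sqrt(3)*log(y)*Abs(im(k))/(re(k)^2 + im(k)^2)) + C3*cos(sqrt(3)*log(y)*im(k)/(re(k)^2 + im(k)^2)))


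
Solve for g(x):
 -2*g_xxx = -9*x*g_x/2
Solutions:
 g(x) = C1 + Integral(C2*airyai(2^(1/3)*3^(2/3)*x/2) + C3*airybi(2^(1/3)*3^(2/3)*x/2), x)


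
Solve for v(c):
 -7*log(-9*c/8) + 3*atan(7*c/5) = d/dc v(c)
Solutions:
 v(c) = C1 - 7*c*log(-c) + 3*c*atan(7*c/5) - 14*c*log(3) + 7*c + 21*c*log(2) - 15*log(49*c^2 + 25)/14


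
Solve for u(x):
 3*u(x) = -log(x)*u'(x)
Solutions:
 u(x) = C1*exp(-3*li(x))


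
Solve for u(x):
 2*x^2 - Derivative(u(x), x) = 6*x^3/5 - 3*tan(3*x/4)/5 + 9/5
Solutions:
 u(x) = C1 - 3*x^4/10 + 2*x^3/3 - 9*x/5 - 4*log(cos(3*x/4))/5


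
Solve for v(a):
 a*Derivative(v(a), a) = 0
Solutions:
 v(a) = C1


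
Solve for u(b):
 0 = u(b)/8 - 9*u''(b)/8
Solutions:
 u(b) = C1*exp(-b/3) + C2*exp(b/3)


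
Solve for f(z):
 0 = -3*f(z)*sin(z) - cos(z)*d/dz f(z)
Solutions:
 f(z) = C1*cos(z)^3


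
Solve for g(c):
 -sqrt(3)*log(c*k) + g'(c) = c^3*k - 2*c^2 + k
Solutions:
 g(c) = C1 + c^4*k/4 - 2*c^3/3 + c*(k - sqrt(3)) + sqrt(3)*c*log(c*k)


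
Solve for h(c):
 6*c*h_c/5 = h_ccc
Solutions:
 h(c) = C1 + Integral(C2*airyai(5^(2/3)*6^(1/3)*c/5) + C3*airybi(5^(2/3)*6^(1/3)*c/5), c)


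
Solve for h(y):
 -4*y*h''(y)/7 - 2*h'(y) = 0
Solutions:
 h(y) = C1 + C2/y^(5/2)


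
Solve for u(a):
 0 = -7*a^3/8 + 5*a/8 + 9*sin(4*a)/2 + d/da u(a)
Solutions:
 u(a) = C1 + 7*a^4/32 - 5*a^2/16 + 9*cos(4*a)/8


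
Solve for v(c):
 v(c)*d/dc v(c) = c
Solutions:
 v(c) = -sqrt(C1 + c^2)
 v(c) = sqrt(C1 + c^2)


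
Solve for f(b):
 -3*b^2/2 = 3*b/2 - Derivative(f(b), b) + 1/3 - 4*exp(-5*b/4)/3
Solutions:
 f(b) = C1 + b^3/2 + 3*b^2/4 + b/3 + 16*exp(-5*b/4)/15


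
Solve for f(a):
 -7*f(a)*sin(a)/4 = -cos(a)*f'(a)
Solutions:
 f(a) = C1/cos(a)^(7/4)


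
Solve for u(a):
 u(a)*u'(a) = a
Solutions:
 u(a) = -sqrt(C1 + a^2)
 u(a) = sqrt(C1 + a^2)


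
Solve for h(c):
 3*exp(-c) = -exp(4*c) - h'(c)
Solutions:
 h(c) = C1 - exp(4*c)/4 + 3*exp(-c)


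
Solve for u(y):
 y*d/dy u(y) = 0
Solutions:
 u(y) = C1


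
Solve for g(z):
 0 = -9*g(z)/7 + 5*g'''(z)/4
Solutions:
 g(z) = C3*exp(210^(2/3)*z/35) + (C1*sin(3*3^(1/6)*70^(2/3)*z/70) + C2*cos(3*3^(1/6)*70^(2/3)*z/70))*exp(-210^(2/3)*z/70)


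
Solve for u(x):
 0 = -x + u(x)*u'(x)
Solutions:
 u(x) = -sqrt(C1 + x^2)
 u(x) = sqrt(C1 + x^2)


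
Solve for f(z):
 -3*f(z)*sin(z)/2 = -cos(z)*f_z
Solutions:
 f(z) = C1/cos(z)^(3/2)


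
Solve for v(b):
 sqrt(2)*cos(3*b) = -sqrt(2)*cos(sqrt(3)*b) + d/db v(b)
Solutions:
 v(b) = C1 + sqrt(2)*sin(3*b)/3 + sqrt(6)*sin(sqrt(3)*b)/3


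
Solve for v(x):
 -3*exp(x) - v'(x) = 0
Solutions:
 v(x) = C1 - 3*exp(x)


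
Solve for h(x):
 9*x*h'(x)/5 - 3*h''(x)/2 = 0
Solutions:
 h(x) = C1 + C2*erfi(sqrt(15)*x/5)


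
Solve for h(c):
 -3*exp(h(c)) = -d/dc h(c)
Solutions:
 h(c) = log(-1/(C1 + 3*c))


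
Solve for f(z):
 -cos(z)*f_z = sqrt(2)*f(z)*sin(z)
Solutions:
 f(z) = C1*cos(z)^(sqrt(2))


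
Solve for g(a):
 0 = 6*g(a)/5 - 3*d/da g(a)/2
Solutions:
 g(a) = C1*exp(4*a/5)


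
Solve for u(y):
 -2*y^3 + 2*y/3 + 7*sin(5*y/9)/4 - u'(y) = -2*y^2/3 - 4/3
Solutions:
 u(y) = C1 - y^4/2 + 2*y^3/9 + y^2/3 + 4*y/3 - 63*cos(5*y/9)/20


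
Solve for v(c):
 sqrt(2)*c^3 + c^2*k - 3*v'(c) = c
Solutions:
 v(c) = C1 + sqrt(2)*c^4/12 + c^3*k/9 - c^2/6


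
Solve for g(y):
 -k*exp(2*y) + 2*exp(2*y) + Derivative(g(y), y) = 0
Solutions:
 g(y) = C1 + k*exp(2*y)/2 - exp(2*y)


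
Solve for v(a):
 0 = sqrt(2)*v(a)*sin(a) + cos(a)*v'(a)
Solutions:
 v(a) = C1*cos(a)^(sqrt(2))


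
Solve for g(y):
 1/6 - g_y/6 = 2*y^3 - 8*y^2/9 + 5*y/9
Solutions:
 g(y) = C1 - 3*y^4 + 16*y^3/9 - 5*y^2/3 + y


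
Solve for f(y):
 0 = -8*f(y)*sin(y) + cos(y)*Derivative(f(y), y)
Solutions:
 f(y) = C1/cos(y)^8


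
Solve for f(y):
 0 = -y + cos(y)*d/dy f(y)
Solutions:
 f(y) = C1 + Integral(y/cos(y), y)


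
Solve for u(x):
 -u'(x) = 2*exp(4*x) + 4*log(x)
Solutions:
 u(x) = C1 - 4*x*log(x) + 4*x - exp(4*x)/2


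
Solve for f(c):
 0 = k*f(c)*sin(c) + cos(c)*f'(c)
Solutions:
 f(c) = C1*exp(k*log(cos(c)))


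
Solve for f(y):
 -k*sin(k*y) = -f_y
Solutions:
 f(y) = C1 - cos(k*y)


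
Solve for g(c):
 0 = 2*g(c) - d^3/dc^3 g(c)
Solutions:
 g(c) = C3*exp(2^(1/3)*c) + (C1*sin(2^(1/3)*sqrt(3)*c/2) + C2*cos(2^(1/3)*sqrt(3)*c/2))*exp(-2^(1/3)*c/2)


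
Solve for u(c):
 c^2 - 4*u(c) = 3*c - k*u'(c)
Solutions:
 u(c) = C1*exp(4*c/k) + c^2/4 + c*k/8 - 3*c/4 + k^2/32 - 3*k/16


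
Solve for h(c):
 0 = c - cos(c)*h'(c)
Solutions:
 h(c) = C1 + Integral(c/cos(c), c)


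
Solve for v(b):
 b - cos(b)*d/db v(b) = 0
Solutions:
 v(b) = C1 + Integral(b/cos(b), b)


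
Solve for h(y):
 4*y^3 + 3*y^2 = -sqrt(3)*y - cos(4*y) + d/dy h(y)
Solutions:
 h(y) = C1 + y^4 + y^3 + sqrt(3)*y^2/2 + sin(4*y)/4


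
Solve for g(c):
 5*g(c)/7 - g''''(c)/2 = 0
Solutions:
 g(c) = C1*exp(-10^(1/4)*7^(3/4)*c/7) + C2*exp(10^(1/4)*7^(3/4)*c/7) + C3*sin(10^(1/4)*7^(3/4)*c/7) + C4*cos(10^(1/4)*7^(3/4)*c/7)


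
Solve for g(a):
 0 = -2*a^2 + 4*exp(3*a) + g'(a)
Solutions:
 g(a) = C1 + 2*a^3/3 - 4*exp(3*a)/3


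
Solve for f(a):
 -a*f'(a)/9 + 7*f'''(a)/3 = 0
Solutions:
 f(a) = C1 + Integral(C2*airyai(21^(2/3)*a/21) + C3*airybi(21^(2/3)*a/21), a)


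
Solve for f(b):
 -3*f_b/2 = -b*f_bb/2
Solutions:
 f(b) = C1 + C2*b^4


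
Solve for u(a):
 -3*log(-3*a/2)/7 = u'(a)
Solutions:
 u(a) = C1 - 3*a*log(-a)/7 + 3*a*(-log(3) + log(2) + 1)/7


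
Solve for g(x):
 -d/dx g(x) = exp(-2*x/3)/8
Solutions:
 g(x) = C1 + 3*exp(-2*x/3)/16


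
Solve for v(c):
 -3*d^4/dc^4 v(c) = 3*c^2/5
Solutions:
 v(c) = C1 + C2*c + C3*c^2 + C4*c^3 - c^6/1800


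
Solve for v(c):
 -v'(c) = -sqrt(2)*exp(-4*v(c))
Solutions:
 v(c) = log(-I*(C1 + 4*sqrt(2)*c)^(1/4))
 v(c) = log(I*(C1 + 4*sqrt(2)*c)^(1/4))
 v(c) = log(-(C1 + 4*sqrt(2)*c)^(1/4))
 v(c) = log(C1 + 4*sqrt(2)*c)/4


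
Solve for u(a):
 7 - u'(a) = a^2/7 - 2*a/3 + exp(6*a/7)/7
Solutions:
 u(a) = C1 - a^3/21 + a^2/3 + 7*a - exp(6*a/7)/6


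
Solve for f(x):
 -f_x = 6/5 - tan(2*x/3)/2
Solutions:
 f(x) = C1 - 6*x/5 - 3*log(cos(2*x/3))/4


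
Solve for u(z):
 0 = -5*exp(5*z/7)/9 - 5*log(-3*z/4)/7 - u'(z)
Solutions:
 u(z) = C1 - 5*z*log(-z)/7 + 5*z*(-log(3) + 1 + 2*log(2))/7 - 7*exp(5*z/7)/9


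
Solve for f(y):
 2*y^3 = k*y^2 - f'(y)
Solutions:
 f(y) = C1 + k*y^3/3 - y^4/2


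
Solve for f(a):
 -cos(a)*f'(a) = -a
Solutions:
 f(a) = C1 + Integral(a/cos(a), a)


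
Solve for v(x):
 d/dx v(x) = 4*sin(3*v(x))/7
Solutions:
 -4*x/7 + log(cos(3*v(x)) - 1)/6 - log(cos(3*v(x)) + 1)/6 = C1


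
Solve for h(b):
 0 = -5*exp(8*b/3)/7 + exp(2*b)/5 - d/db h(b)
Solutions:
 h(b) = C1 - 15*exp(8*b/3)/56 + exp(2*b)/10


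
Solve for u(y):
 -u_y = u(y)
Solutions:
 u(y) = C1*exp(-y)


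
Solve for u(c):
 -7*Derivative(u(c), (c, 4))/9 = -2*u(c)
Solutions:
 u(c) = C1*exp(-2^(1/4)*sqrt(3)*7^(3/4)*c/7) + C2*exp(2^(1/4)*sqrt(3)*7^(3/4)*c/7) + C3*sin(2^(1/4)*sqrt(3)*7^(3/4)*c/7) + C4*cos(2^(1/4)*sqrt(3)*7^(3/4)*c/7)


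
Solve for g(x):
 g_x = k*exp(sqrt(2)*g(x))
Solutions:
 g(x) = sqrt(2)*(2*log(-1/(C1 + k*x)) - log(2))/4


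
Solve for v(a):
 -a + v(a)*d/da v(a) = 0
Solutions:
 v(a) = -sqrt(C1 + a^2)
 v(a) = sqrt(C1 + a^2)


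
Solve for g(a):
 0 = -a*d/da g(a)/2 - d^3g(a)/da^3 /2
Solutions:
 g(a) = C1 + Integral(C2*airyai(-a) + C3*airybi(-a), a)


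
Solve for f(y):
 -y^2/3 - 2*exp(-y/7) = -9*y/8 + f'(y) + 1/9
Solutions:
 f(y) = C1 - y^3/9 + 9*y^2/16 - y/9 + 14*exp(-y/7)


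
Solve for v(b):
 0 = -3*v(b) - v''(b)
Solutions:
 v(b) = C1*sin(sqrt(3)*b) + C2*cos(sqrt(3)*b)


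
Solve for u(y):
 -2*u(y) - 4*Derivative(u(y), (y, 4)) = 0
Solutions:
 u(y) = (C1*sin(2^(1/4)*y/2) + C2*cos(2^(1/4)*y/2))*exp(-2^(1/4)*y/2) + (C3*sin(2^(1/4)*y/2) + C4*cos(2^(1/4)*y/2))*exp(2^(1/4)*y/2)


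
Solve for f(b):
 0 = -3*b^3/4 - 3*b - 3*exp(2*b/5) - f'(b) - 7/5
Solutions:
 f(b) = C1 - 3*b^4/16 - 3*b^2/2 - 7*b/5 - 15*exp(2*b/5)/2


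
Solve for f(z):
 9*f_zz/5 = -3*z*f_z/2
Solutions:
 f(z) = C1 + C2*erf(sqrt(15)*z/6)


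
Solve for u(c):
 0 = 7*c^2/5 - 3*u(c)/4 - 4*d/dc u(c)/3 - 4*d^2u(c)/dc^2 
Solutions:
 u(c) = 28*c^2/15 - 896*c/135 + (C1*sin(sqrt(23)*c/12) + C2*cos(sqrt(23)*c/12))*exp(-c/6) - 9856/1215


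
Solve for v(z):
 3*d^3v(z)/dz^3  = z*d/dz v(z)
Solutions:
 v(z) = C1 + Integral(C2*airyai(3^(2/3)*z/3) + C3*airybi(3^(2/3)*z/3), z)


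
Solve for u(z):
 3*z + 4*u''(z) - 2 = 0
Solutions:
 u(z) = C1 + C2*z - z^3/8 + z^2/4


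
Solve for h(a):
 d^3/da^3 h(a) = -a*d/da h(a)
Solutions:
 h(a) = C1 + Integral(C2*airyai(-a) + C3*airybi(-a), a)


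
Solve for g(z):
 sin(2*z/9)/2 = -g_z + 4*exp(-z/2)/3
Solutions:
 g(z) = C1 + 9*cos(2*z/9)/4 - 8*exp(-z/2)/3


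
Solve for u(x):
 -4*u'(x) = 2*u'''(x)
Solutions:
 u(x) = C1 + C2*sin(sqrt(2)*x) + C3*cos(sqrt(2)*x)


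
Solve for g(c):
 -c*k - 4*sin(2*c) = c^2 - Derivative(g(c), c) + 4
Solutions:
 g(c) = C1 + c^3/3 + c^2*k/2 + 4*c - 2*cos(2*c)


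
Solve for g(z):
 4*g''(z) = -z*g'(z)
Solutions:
 g(z) = C1 + C2*erf(sqrt(2)*z/4)


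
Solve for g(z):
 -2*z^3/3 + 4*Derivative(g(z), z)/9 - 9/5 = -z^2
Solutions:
 g(z) = C1 + 3*z^4/8 - 3*z^3/4 + 81*z/20


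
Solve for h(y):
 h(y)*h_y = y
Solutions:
 h(y) = -sqrt(C1 + y^2)
 h(y) = sqrt(C1 + y^2)


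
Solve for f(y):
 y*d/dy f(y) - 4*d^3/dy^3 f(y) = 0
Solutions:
 f(y) = C1 + Integral(C2*airyai(2^(1/3)*y/2) + C3*airybi(2^(1/3)*y/2), y)


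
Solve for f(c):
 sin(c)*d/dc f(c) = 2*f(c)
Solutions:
 f(c) = C1*(cos(c) - 1)/(cos(c) + 1)


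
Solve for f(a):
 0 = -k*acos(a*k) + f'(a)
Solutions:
 f(a) = C1 + k*Piecewise((a*acos(a*k) - sqrt(-a^2*k^2 + 1)/k, Ne(k, 0)), (pi*a/2, True))


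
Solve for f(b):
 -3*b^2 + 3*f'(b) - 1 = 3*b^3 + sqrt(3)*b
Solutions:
 f(b) = C1 + b^4/4 + b^3/3 + sqrt(3)*b^2/6 + b/3


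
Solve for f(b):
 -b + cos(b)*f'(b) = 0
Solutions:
 f(b) = C1 + Integral(b/cos(b), b)


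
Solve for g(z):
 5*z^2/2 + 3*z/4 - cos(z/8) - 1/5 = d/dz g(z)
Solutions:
 g(z) = C1 + 5*z^3/6 + 3*z^2/8 - z/5 - 8*sin(z/8)


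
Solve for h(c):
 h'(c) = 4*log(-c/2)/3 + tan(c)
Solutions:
 h(c) = C1 + 4*c*log(-c)/3 - 4*c/3 - 4*c*log(2)/3 - log(cos(c))


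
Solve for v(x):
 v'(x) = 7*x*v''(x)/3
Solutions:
 v(x) = C1 + C2*x^(10/7)


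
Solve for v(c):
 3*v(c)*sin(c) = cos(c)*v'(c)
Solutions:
 v(c) = C1/cos(c)^3


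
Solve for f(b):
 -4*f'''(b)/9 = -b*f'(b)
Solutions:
 f(b) = C1 + Integral(C2*airyai(2^(1/3)*3^(2/3)*b/2) + C3*airybi(2^(1/3)*3^(2/3)*b/2), b)
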